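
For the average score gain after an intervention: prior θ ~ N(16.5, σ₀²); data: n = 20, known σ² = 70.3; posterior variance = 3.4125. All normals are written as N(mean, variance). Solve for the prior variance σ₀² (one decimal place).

For the Normal–Normal model with known σ², precisions add: τ_n = τ₀ + n/σ².
So 1/σ₀² = 1/3.4125 − 20/70.3 = 0.293040 − 0.284495 = 0.008545.
Hence σ₀² = 1/0.008545 ≈ 117.0.

σ₀² = 117.0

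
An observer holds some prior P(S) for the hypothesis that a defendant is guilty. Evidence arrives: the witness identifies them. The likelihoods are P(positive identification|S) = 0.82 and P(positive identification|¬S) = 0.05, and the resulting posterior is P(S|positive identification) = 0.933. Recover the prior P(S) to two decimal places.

P(S) = 0.46

Bayes' rule in odds form gives O(S|E) = O(S)·[P(E|S)/P(E|¬S)], hence O(S) = O(S|E)/LR.
Posterior odds = 0.933/(1−0.933) = 13.9254. LR = 0.82/0.05 = 16.4000.
Prior odds = 13.9254/16.4000 = 0.8491, so P(S) = 0.8491/(1+0.8491) ≈ 0.46.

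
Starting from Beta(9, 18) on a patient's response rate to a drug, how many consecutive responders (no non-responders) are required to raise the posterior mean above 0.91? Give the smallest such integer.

After k responders and 0 non-responders the posterior is Beta(9+k, 18), with mean (9+k)/(9+18+k).
Set (9+k)/(27+k) > 0.91 and solve: k > (0.91·27 − 9)/(1 − 0.91) = 173.000.
The smallest integer exceeding 173.000 is 174, and checking k=174: (183)/(201) = 0.9104 > 0.91.

k = 174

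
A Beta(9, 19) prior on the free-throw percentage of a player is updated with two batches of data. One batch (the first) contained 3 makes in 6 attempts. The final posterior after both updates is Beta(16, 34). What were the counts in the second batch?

4 makes and 12 misses

Because Beta–binomial updating is additive in the counts, the combined data contributed (α_post−α_prior, β_post−β_prior) successes and failures.
Total across both batches: 16−9=7 makes, 34−19=15 misses.
Subtract the first batch: 7−3=4 makes and 15−3=12 misses.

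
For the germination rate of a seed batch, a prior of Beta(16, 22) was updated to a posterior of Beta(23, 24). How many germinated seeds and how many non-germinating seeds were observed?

Beta is conjugate to the binomial likelihood: posterior = Beta(a+s, b+f).
So s = 23 − 16 = 7 and f = 24 − 22 = 2.

7 germinated seeds and 2 non-germinating seeds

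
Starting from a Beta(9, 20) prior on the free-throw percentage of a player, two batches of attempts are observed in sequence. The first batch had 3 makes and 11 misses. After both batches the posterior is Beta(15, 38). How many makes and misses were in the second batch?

Sequential conjugate updates are equivalent to a single update on the pooled data, so total successes = posterior α − prior α and total failures = posterior β − prior β.
Total across both batches: 15−9=6 makes, 38−20=18 misses.
Subtract the first batch: 6−3=3 makes and 18−11=7 misses.

3 makes and 7 misses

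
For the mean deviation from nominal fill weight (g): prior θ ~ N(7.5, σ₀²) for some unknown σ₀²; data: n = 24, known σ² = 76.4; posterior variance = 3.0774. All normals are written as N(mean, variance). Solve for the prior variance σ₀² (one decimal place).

σ₀² = 92.5

Posterior precision equals prior precision plus data precision: 1/σ_n² = 1/σ₀² + n/σ².
So 1/σ₀² = 1/3.0774 − 24/76.4 = 0.324950 − 0.314136 = 0.010814.
Hence σ₀² = 1/0.010814 ≈ 92.5.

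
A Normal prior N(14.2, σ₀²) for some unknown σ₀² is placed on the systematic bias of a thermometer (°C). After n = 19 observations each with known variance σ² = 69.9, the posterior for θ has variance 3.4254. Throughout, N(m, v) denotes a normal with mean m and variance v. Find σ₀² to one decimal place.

For the Normal–Normal model with known σ², precisions add: τ_n = τ₀ + n/σ².
So 1/σ₀² = 1/3.4254 − 19/69.9 = 0.291937 − 0.271817 = 0.020120.
Hence σ₀² = 1/0.020120 ≈ 49.7.

σ₀² = 49.7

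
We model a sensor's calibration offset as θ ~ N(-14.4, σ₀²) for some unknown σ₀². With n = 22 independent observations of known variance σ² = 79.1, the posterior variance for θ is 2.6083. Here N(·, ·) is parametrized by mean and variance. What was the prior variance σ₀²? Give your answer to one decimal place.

For the Normal–Normal model with known σ², precisions add: τ_n = τ₀ + n/σ².
So 1/σ₀² = 1/2.6083 − 22/79.1 = 0.383391 − 0.278129 = 0.105262.
Hence σ₀² = 1/0.105262 ≈ 9.5.

σ₀² = 9.5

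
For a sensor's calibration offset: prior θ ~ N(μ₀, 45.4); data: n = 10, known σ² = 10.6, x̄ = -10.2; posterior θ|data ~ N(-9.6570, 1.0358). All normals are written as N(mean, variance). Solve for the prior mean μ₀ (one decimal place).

μ₀ = 13.6

With known observation variance, the Normal–Normal posterior has precision τ_n = τ₀ + n/σ² and mean μ_n = (τ₀μ₀ + (n/σ²)x̄)/τ_n.
Here τ₀ = 1/45.4 = 0.022026 and τ_data = 10/10.6 = 0.943396, so τ_n = 0.965422.
Rearranging for μ₀: μ₀ = (μ_n·τ_n − τ_data·x̄)/τ₀ = (-9.6570·0.965422 − 0.943396·-10.2) / 0.022026 = 0.299559/0.022026 ≈ 13.6.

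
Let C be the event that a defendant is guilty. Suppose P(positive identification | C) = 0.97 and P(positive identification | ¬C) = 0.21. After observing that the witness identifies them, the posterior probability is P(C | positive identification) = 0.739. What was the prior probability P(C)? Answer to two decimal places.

P(C) = 0.38

In odds form, posterior odds = prior odds × likelihood ratio, so prior odds = posterior odds ÷ LR.
Posterior odds = 0.739/(1−0.739) = 2.8314. LR = 0.97/0.21 = 4.6190.
Prior odds = 2.8314/4.6190 = 0.6130, so P(C) = 0.6130/(1+0.6130) ≈ 0.38.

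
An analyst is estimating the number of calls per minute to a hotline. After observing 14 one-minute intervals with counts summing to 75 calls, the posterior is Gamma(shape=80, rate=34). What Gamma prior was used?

Gamma(shape=5, rate=20)

Gamma–Poisson conjugacy: posterior shape = α + Σxᵢ, posterior rate = β + n.
So α = 80 − 75 = 5 and β = 34 − 14 = 20.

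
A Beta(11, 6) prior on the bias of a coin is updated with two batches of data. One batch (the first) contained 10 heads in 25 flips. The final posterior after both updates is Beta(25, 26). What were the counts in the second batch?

4 heads and 5 tails

Because Beta–binomial updating is additive in the counts, the combined data contributed (α_post−α_prior, β_post−β_prior) successes and failures.
Total across both batches: 25−11=14 heads, 26−6=20 tails.
Subtract the first batch: 14−10=4 heads and 20−15=5 tails.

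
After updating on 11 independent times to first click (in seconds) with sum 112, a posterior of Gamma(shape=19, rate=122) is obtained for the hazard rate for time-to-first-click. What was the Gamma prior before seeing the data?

Gamma–exponential conjugacy: posterior shape = α + n, posterior rate = β + Σtᵢ.
So α = 19 − 11 = 8 and β = 122 − 112 = 10.

Gamma(shape=8, rate=10)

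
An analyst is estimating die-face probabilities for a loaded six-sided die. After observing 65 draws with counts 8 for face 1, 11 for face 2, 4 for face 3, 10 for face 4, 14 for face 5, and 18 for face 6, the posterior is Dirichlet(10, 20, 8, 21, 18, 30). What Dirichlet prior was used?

For a Dirichlet(α) prior with multinomial counts c, the posterior is Dirichlet(α + c) componentwise.
Subtract each count from the matching posterior parameter: 10−8=2, 20−11=9, 8−4=4, 21−10=11, 18−14=4, 30−18=12.

Dirichlet(2, 9, 4, 11, 4, 12)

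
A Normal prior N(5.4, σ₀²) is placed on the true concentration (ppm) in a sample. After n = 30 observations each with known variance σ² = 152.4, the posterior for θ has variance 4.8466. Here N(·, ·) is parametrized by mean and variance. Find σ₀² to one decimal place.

σ₀² = 105.5

Posterior precision equals prior precision plus data precision: 1/σ_n² = 1/σ₀² + n/σ².
So 1/σ₀² = 1/4.8466 − 30/152.4 = 0.206330 − 0.196850 = 0.009480.
Hence σ₀² = 1/0.009480 ≈ 105.5.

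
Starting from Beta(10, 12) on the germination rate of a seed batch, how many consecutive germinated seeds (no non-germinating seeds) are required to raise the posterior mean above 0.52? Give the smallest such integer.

After k germinated seeds and 0 non-germinating seeds the posterior is Beta(10+k, 12), with mean (10+k)/(10+12+k).
Set (10+k)/(22+k) > 0.52 and solve: k > (0.52·22 − 10)/(1 − 0.52) = 3.000.
The smallest integer exceeding 3.000 is 4.

k = 4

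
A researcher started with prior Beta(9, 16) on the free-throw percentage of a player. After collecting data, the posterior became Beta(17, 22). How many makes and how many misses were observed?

8 makes and 6 misses

A Beta(a, b) prior with s successes and f failures in binomial data gives a Beta(a+s, b+f) posterior.
So s = 17 − 9 = 8 and f = 22 − 16 = 6.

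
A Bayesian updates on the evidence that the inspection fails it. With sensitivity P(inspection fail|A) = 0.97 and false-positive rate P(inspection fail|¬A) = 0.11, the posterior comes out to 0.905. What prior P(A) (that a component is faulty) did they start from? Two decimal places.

Bayes' rule in odds form gives O(A|E) = O(A)·[P(E|A)/P(E|¬A)], hence O(A) = O(A|E)/LR.
Posterior odds = 0.905/(1−0.905) = 9.5263. LR = 0.97/0.11 = 8.8182.
Prior odds = 9.5263/8.8182 = 1.0803, so P(A) = 1.0803/(1+1.0803) ≈ 0.52.

P(A) = 0.52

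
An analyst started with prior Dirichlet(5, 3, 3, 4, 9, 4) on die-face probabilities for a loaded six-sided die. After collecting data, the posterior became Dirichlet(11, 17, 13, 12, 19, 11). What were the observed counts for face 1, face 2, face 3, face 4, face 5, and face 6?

counts (6, 14, 10, 8, 10, 7)

For a Dirichlet(α) prior with multinomial counts c, the posterior is Dirichlet(α + c) componentwise.
Counts are posterior − prior componentwise: 11−5=6, 17−3=14, 13−3=10, 12−4=8, 19−9=10, 11−4=7.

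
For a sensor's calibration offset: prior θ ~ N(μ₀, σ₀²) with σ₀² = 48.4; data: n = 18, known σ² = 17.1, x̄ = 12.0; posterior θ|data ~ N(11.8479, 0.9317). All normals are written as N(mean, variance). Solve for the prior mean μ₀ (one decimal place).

μ₀ = 4.1

The posterior mean is a precision-weighted average: μ_n = (τ₀μ₀ + τ_data·x̄)/(τ₀+τ_data), with τ₀=1/σ₀² and τ_data=n/σ².
Here τ₀ = 1/48.4 = 0.020661 and τ_data = 18/17.1 = 1.052632, so τ_n = 1.073293.
Rearranging for μ₀: μ₀ = (μ_n·τ_n − τ_data·x̄)/τ₀ = (11.8479·1.073293 − 1.052632·12.0) / 0.020661 = 0.084684/0.020661 ≈ 4.1.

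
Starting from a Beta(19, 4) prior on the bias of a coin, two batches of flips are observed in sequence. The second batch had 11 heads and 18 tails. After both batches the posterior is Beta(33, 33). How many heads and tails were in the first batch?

3 heads and 11 tails

Because Beta–binomial updating is additive in the counts, the combined data contributed (α_post−α_prior, β_post−β_prior) successes and failures.
Total across both batches: 33−19=14 heads, 33−4=29 tails.
Subtract the second batch: 14−11=3 heads and 29−18=11 tails.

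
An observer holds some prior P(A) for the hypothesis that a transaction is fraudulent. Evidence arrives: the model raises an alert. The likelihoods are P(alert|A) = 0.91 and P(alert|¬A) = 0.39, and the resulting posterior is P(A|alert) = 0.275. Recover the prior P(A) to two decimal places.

Bayes' rule in odds form gives O(A|E) = O(A)·[P(E|A)/P(E|¬A)], hence O(A) = O(A|E)/LR.
Posterior odds = 0.275/(1−0.275) = 0.3793. LR = 0.91/0.39 = 2.3333.
Prior odds = 0.3793/2.3333 = 0.1626, so P(A) = 0.1626/(1+0.1626) ≈ 0.14.

P(A) = 0.14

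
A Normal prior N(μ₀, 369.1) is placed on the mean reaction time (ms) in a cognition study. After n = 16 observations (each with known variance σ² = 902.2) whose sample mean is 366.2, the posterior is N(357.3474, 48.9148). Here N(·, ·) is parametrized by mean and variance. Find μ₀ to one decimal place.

μ₀ = 299.4

The posterior mean is a precision-weighted average: μ_n = (τ₀μ₀ + τ_data·x̄)/(τ₀+τ_data), with τ₀=1/σ₀² and τ_data=n/σ².
Here τ₀ = 1/369.1 = 0.002709 and τ_data = 16/902.2 = 0.017734, so τ_n = 0.020443.
Rearranging for μ₀: μ₀ = (μ_n·τ_n − τ_data·x̄)/τ₀ = (357.3474·0.020443 − 0.017734·366.2) / 0.002709 = 0.811062/0.002709 ≈ 299.4.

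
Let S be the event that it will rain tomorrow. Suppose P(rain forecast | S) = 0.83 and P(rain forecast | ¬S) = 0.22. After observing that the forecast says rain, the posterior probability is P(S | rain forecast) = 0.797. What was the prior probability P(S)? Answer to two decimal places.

P(S) = 0.51

Bayes' rule in odds form gives O(S|E) = O(S)·[P(E|S)/P(E|¬S)], hence O(S) = O(S|E)/LR.
Posterior odds = 0.797/(1−0.797) = 3.9261. LR = 0.83/0.22 = 3.7727.
Prior odds = 3.9261/3.7727 = 1.0407, so P(S) = 1.0407/(1+1.0407) ≈ 0.51.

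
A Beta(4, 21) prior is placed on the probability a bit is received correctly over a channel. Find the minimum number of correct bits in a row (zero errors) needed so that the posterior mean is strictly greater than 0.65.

k = 36

After k correct bits and 0 errors the posterior is Beta(4+k, 21), with mean (4+k)/(4+21+k).
Set (4+k)/(25+k) > 0.65 and solve: k > (0.65·25 − 4)/(1 − 0.65) = 35.000.
The smallest integer exceeding 35.000 is 36, and checking k=36: (40)/(61) = 0.6557 > 0.65.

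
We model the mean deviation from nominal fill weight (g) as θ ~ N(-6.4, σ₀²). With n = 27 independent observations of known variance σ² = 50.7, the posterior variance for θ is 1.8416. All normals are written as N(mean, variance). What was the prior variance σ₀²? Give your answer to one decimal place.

For the Normal–Normal model with known σ², precisions add: τ_n = τ₀ + n/σ².
So 1/σ₀² = 1/1.8416 − 27/50.7 = 0.543006 − 0.532544 = 0.010462.
Hence σ₀² = 1/0.010462 ≈ 95.6.

σ₀² = 95.6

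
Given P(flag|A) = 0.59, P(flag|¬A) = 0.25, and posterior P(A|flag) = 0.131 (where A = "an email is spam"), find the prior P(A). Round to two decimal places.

P(A) = 0.06

Bayes' rule in odds form gives O(A|E) = O(A)·[P(E|A)/P(E|¬A)], hence O(A) = O(A|E)/LR.
Posterior odds = 0.131/(1−0.131) = 0.1507. LR = 0.59/0.25 = 2.3600.
Prior odds = 0.1507/2.3600 = 0.0639, so P(A) = 0.0639/(1+0.0639) ≈ 0.06.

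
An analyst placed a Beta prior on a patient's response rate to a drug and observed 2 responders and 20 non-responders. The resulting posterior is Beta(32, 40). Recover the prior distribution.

Beta(30, 20)

Beta is conjugate to the binomial likelihood: posterior = Beta(a+s, b+f).
Subtract the data counts: 32−2=30, 40−20=20.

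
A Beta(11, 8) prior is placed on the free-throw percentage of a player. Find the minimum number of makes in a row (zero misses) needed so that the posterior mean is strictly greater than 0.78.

After k makes and 0 misses the posterior is Beta(11+k, 8), with mean (11+k)/(11+8+k).
Set (11+k)/(19+k) > 0.78 and solve: k > (0.78·19 − 11)/(1 − 0.78) = 17.364.
The smallest integer exceeding 17.364 is 18.

k = 18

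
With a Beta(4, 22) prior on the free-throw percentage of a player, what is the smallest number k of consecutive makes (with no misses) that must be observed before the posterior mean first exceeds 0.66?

After k makes and 0 misses the posterior is Beta(4+k, 22), with mean (4+k)/(4+22+k).
Set (4+k)/(26+k) > 0.66 and solve: k > (0.66·26 − 4)/(1 − 0.66) = 38.706.
The smallest integer exceeding 38.706 is 39, and checking k=39: (43)/(65) = 0.6615 > 0.66.

k = 39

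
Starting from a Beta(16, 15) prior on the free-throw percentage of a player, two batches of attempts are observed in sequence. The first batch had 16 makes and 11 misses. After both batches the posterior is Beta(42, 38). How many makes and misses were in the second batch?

Sequential conjugate updates are equivalent to a single update on the pooled data, so total successes = posterior α − prior α and total failures = posterior β − prior β.
Total across both batches: 42−16=26 makes, 38−15=23 misses.
Subtract the first batch: 26−16=10 makes and 23−11=12 misses.

10 makes and 12 misses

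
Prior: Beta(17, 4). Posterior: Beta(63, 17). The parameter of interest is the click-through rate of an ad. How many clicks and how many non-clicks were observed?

46 clicks and 13 non-clicks

A Beta(a, b) prior with s successes and f failures in binomial data gives a Beta(a+s, b+f) posterior.
So s = 63 − 17 = 46 and f = 17 − 4 = 13.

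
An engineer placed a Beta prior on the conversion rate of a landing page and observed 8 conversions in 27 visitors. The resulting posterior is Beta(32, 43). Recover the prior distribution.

Beta(24, 24)

A Beta(a, b) prior with s successes and f failures in binomial data gives a Beta(a+s, b+f) posterior.
Subtract the data counts: 32−8=24, 43−19=24.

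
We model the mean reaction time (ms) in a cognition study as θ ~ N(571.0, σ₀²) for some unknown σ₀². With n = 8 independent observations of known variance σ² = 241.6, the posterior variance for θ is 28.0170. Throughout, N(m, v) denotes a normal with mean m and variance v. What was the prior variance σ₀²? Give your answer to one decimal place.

σ₀² = 387.6

Posterior precision equals prior precision plus data precision: 1/σ_n² = 1/σ₀² + n/σ².
So 1/σ₀² = 1/28.0170 − 8/241.6 = 0.035693 − 0.033113 = 0.002580.
Hence σ₀² = 1/0.002580 ≈ 387.6.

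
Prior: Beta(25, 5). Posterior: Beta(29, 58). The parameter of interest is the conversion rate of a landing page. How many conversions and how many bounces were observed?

A Beta(a, b) prior with s successes and f failures in binomial data gives a Beta(a+s, b+f) posterior.
So s = 29 − 25 = 4 and f = 58 − 5 = 53.

4 conversions and 53 bounces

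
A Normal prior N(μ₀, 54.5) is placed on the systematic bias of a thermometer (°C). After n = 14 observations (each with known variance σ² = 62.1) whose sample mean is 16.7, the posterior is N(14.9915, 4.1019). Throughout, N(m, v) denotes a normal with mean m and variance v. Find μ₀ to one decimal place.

μ₀ = -6.0

With known observation variance, the Normal–Normal posterior has precision τ_n = τ₀ + n/σ² and mean μ_n = (τ₀μ₀ + (n/σ²)x̄)/τ_n.
Here τ₀ = 1/54.5 = 0.018349 and τ_data = 14/62.1 = 0.225443, so τ_n = 0.243792.
Rearranging for μ₀: μ₀ = (μ_n·τ_n − τ_data·x̄)/τ₀ = (14.9915·0.243792 − 0.225443·16.7) / 0.018349 = -0.110090/0.018349 ≈ -6.0.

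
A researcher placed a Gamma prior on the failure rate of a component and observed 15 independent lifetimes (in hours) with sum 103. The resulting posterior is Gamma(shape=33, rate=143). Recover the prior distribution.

Gamma–exponential conjugacy: posterior shape = α + n, posterior rate = β + Σtᵢ.
So α = 33 − 15 = 18 and β = 143 − 103 = 40.

Gamma(shape=18, rate=40)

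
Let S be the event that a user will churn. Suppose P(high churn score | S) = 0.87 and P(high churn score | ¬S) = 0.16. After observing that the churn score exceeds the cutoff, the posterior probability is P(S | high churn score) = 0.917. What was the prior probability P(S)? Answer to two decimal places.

P(S) = 0.67

Bayes' rule in odds form gives O(S|E) = O(S)·[P(E|S)/P(E|¬S)], hence O(S) = O(S|E)/LR.
Posterior odds = 0.917/(1−0.917) = 11.0482. LR = 0.87/0.16 = 5.4375.
Prior odds = 11.0482/5.4375 = 2.0319, so P(S) = 2.0319/(1+2.0319) ≈ 0.67.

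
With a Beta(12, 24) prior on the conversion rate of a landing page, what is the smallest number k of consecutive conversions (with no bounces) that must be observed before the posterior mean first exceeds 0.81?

k = 91

After k conversions and 0 bounces the posterior is Beta(12+k, 24), with mean (12+k)/(12+24+k).
Set (12+k)/(36+k) > 0.81 and solve: k > (0.81·36 − 12)/(1 − 0.81) = 90.316.
The smallest integer exceeding 90.316 is 91, and checking k=91: (103)/(127) = 0.8110 > 0.81.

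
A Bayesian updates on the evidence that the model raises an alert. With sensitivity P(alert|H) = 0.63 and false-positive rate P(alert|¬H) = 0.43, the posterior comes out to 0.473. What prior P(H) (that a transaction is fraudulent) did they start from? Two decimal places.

Bayes' rule in odds form gives O(H|E) = O(H)·[P(E|H)/P(E|¬H)], hence O(H) = O(H|E)/LR.
Posterior odds = 0.473/(1−0.473) = 0.8975. LR = 0.63/0.43 = 1.4651.
Prior odds = 0.8975/1.4651 = 0.6126, so P(H) = 0.6126/(1+0.6126) ≈ 0.38.

P(H) = 0.38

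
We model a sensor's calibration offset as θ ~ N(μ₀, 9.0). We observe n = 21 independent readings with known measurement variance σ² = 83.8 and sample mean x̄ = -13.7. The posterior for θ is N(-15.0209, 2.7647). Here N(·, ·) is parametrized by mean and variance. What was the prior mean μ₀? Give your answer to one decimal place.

μ₀ = -18.0

The posterior mean is a precision-weighted average: μ_n = (τ₀μ₀ + τ_data·x̄)/(τ₀+τ_data), with τ₀=1/σ₀² and τ_data=n/σ².
Here τ₀ = 1/9.0 = 0.111111 and τ_data = 21/83.8 = 0.250597, so τ_n = 0.361708.
Rearranging for μ₀: μ₀ = (μ_n·τ_n − τ_data·x̄)/τ₀ = (-15.0209·0.361708 − 0.250597·-13.7) / 0.111111 = -2.000001/0.111111 ≈ -18.0.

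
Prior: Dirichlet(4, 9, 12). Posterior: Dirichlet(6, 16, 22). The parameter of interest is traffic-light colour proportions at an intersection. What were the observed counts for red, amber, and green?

For a Dirichlet(α) prior with multinomial counts c, the posterior is Dirichlet(α + c) componentwise.
Counts are posterior − prior componentwise: 6−4=2, 16−9=7, 22−12=10.

counts (2, 7, 10)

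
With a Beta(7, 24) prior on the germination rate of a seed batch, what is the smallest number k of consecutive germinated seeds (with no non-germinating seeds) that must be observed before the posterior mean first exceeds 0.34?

After k germinated seeds and 0 non-germinating seeds the posterior is Beta(7+k, 24), with mean (7+k)/(7+24+k).
Set (7+k)/(31+k) > 0.34 and solve: k > (0.34·31 − 7)/(1 − 0.34) = 5.364.
The smallest integer exceeding 5.364 is 6.

k = 6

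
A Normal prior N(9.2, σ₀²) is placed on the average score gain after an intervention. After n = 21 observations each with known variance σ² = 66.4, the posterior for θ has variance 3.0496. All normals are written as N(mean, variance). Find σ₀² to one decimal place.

Posterior precision equals prior precision plus data precision: 1/σ_n² = 1/σ₀² + n/σ².
So 1/σ₀² = 1/3.0496 − 21/66.4 = 0.327912 − 0.316265 = 0.011647.
Hence σ₀² = 1/0.011647 ≈ 85.9.

σ₀² = 85.9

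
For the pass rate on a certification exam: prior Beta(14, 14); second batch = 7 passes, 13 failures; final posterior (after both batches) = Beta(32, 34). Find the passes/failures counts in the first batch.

Sequential conjugate updates are equivalent to a single update on the pooled data, so total successes = posterior α − prior α and total failures = posterior β − prior β.
Total across both batches: 32−14=18 passes, 34−14=20 failures.
Subtract the second batch: 18−7=11 passes and 20−13=7 failures.

11 passes and 7 failures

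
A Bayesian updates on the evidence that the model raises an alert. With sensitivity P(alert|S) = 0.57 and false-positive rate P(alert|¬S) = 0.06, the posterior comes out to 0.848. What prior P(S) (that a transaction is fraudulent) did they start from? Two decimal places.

P(S) = 0.37

Bayes' rule in odds form gives O(S|E) = O(S)·[P(E|S)/P(E|¬S)], hence O(S) = O(S|E)/LR.
Posterior odds = 0.848/(1−0.848) = 5.5789. LR = 0.57/0.06 = 9.5000.
Prior odds = 5.5789/9.5000 = 0.5873, so P(S) = 0.5873/(1+0.5873) ≈ 0.37.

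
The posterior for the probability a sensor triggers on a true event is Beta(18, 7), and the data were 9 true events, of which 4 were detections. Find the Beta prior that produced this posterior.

Beta is conjugate to the binomial likelihood: posterior = Beta(α+s, β+f).
So α = 18 − 4 = 14 and β = 7 − 5 = 2.

Beta(14, 2)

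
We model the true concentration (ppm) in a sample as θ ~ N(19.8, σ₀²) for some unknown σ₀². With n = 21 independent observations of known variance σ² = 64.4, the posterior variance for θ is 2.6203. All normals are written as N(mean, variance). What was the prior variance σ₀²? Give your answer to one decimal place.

σ₀² = 18.0

Posterior precision equals prior precision plus data precision: 1/σ_n² = 1/σ₀² + n/σ².
So 1/σ₀² = 1/2.6203 − 21/64.4 = 0.381636 − 0.326087 = 0.055549.
Hence σ₀² = 1/0.055549 ≈ 18.0.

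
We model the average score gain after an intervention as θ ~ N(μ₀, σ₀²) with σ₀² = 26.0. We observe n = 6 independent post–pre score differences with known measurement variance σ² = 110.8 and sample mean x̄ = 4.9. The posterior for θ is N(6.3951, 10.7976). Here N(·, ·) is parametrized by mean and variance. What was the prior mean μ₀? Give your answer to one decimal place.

The posterior mean is a precision-weighted average: μ_n = (τ₀μ₀ + τ_data·x̄)/(τ₀+τ_data), with τ₀=1/σ₀² and τ_data=n/σ².
Here τ₀ = 1/26.0 = 0.038462 and τ_data = 6/110.8 = 0.054152, so τ_n = 0.092614.
Rearranging for μ₀: μ₀ = (μ_n·τ_n − τ_data·x̄)/τ₀ = (6.3951·0.092614 − 0.054152·4.9) / 0.038462 = 0.326931/0.038462 ≈ 8.5.

μ₀ = 8.5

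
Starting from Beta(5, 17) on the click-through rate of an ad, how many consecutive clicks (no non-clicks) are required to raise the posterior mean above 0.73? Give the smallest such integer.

k = 41

After k clicks and 0 non-clicks the posterior is Beta(5+k, 17), with mean (5+k)/(5+17+k).
Set (5+k)/(22+k) > 0.73 and solve: k > (0.73·22 − 5)/(1 − 0.73) = 40.963.
The smallest integer exceeding 40.963 is 41, and checking k=41: (46)/(63) = 0.7302 > 0.73.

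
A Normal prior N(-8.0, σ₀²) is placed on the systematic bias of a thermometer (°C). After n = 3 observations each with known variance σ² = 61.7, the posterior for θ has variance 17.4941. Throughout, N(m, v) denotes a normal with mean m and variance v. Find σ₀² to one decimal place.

For the Normal–Normal model with known σ², precisions add: τ_n = τ₀ + n/σ².
So 1/σ₀² = 1/17.4941 − 3/61.7 = 0.057162 − 0.048622 = 0.008540.
Hence σ₀² = 1/0.008540 ≈ 117.1.

σ₀² = 117.1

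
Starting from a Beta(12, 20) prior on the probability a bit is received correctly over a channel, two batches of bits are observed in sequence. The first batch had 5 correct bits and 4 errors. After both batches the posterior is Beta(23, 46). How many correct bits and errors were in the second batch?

6 correct bits and 22 errors

Sequential conjugate updates are equivalent to a single update on the pooled data, so total successes = posterior α − prior α and total failures = posterior β − prior β.
Total across both batches: 23−12=11 correct bits, 46−20=26 errors.
Subtract the first batch: 11−5=6 correct bits and 26−4=22 errors.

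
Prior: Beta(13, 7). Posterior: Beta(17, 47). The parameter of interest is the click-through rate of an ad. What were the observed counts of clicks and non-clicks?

Beta is conjugate to the binomial likelihood: posterior = Beta(α+s, β+f).
So s = 17 − 13 = 4 and f = 47 − 7 = 40.

4 clicks and 40 non-clicks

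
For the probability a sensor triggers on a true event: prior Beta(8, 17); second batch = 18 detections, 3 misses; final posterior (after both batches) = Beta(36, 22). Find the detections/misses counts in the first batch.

10 detections and 2 misses

Because Beta–binomial updating is additive in the counts, the combined data contributed (α_post−α_prior, β_post−β_prior) successes and failures.
Total across both batches: 36−8=28 detections, 22−17=5 misses.
Subtract the second batch: 28−18=10 detections and 5−3=2 misses.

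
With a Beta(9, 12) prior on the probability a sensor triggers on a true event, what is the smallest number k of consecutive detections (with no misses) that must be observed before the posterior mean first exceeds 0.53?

After k detections and 0 misses the posterior is Beta(9+k, 12), with mean (9+k)/(9+12+k).
Set (9+k)/(21+k) > 0.53 and solve: k > (0.53·21 − 9)/(1 − 0.53) = 4.532.
The smallest integer exceeding 4.532 is 5.

k = 5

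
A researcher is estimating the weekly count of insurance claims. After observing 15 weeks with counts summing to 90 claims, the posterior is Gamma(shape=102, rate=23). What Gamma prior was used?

Gamma–Poisson conjugacy: posterior shape = α + Σxᵢ, posterior rate = β + n.
So α = 102 − 90 = 12 and β = 23 − 15 = 8.

Gamma(shape=12, rate=8)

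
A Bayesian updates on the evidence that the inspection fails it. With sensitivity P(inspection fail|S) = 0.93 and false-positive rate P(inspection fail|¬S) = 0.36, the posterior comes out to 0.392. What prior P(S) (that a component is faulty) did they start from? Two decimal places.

P(S) = 0.20

In odds form, posterior odds = prior odds × likelihood ratio, so prior odds = posterior odds ÷ LR.
Posterior odds = 0.392/(1−0.392) = 0.6447. LR = 0.93/0.36 = 2.5833.
Prior odds = 0.6447/2.5833 = 0.2496, so P(S) = 0.2496/(1+0.2496) ≈ 0.20.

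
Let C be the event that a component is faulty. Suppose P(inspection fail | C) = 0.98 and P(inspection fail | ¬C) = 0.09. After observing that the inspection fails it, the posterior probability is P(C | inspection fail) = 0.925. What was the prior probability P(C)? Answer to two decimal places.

In odds form, posterior odds = prior odds × likelihood ratio, so prior odds = posterior odds ÷ LR.
Posterior odds = 0.925/(1−0.925) = 12.3333. LR = 0.98/0.09 = 10.8889.
Prior odds = 12.3333/10.8889 = 1.1326, so P(C) = 1.1326/(1+1.1326) ≈ 0.53.

P(C) = 0.53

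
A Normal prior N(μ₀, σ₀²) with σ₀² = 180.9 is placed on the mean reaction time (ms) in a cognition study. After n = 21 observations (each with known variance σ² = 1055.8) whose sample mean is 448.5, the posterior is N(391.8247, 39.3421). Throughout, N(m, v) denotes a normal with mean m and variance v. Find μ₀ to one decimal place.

μ₀ = 187.9

The posterior mean is a precision-weighted average: μ_n = (τ₀μ₀ + τ_data·x̄)/(τ₀+τ_data), with τ₀=1/σ₀² and τ_data=n/σ².
Here τ₀ = 1/180.9 = 0.005528 and τ_data = 21/1055.8 = 0.019890, so τ_n = 0.025418.
Rearranging for μ₀: μ₀ = (μ_n·τ_n − τ_data·x̄)/τ₀ = (391.8247·0.025418 − 0.019890·448.5) / 0.005528 = 1.038735/0.005528 ≈ 187.9.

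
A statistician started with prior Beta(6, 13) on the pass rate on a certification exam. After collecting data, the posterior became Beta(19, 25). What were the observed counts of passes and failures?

13 passes and 12 failures

Under Beta–binomial conjugacy the posterior parameters are (a+s, b+f).
So s = 19 − 6 = 13 and f = 25 − 13 = 12.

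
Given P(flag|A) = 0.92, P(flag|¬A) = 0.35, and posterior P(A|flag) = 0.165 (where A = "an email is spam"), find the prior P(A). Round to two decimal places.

Bayes' rule in odds form gives O(A|E) = O(A)·[P(E|A)/P(E|¬A)], hence O(A) = O(A|E)/LR.
Posterior odds = 0.165/(1−0.165) = 0.1976. LR = 0.92/0.35 = 2.6286.
Prior odds = 0.1976/2.6286 = 0.0752, so P(A) = 0.0752/(1+0.0752) ≈ 0.07.

P(A) = 0.07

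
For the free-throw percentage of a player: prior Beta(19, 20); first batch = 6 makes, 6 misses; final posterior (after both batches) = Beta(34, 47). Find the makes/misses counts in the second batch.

9 makes and 21 misses

Because Beta–binomial updating is additive in the counts, the combined data contributed (α_post−α_prior, β_post−β_prior) successes and failures.
Total across both batches: 34−19=15 makes, 47−20=27 misses.
Subtract the first batch: 15−6=9 makes and 27−6=21 misses.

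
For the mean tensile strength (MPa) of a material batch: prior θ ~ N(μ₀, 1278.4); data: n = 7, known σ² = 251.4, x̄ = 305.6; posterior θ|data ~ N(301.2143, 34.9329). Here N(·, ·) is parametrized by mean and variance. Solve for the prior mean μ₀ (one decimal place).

μ₀ = 145.1

With known observation variance, the Normal–Normal posterior has precision τ_n = τ₀ + n/σ² and mean μ_n = (τ₀μ₀ + (n/σ²)x̄)/τ_n.
Here τ₀ = 1/1278.4 = 0.000782 and τ_data = 7/251.4 = 0.027844, so τ_n = 0.028626.
Rearranging for μ₀: μ₀ = (μ_n·τ_n − τ_data·x̄)/τ₀ = (301.2143·0.028626 − 0.027844·305.6) / 0.000782 = 0.113434/0.000782 ≈ 145.1.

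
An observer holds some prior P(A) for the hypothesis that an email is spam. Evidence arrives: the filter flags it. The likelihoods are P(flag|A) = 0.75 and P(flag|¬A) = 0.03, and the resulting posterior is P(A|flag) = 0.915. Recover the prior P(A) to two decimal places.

Bayes' rule in odds form gives O(A|E) = O(A)·[P(E|A)/P(E|¬A)], hence O(A) = O(A|E)/LR.
Posterior odds = 0.915/(1−0.915) = 10.7647. LR = 0.75/0.03 = 25.0000.
Prior odds = 10.7647/25.0000 = 0.4306, so P(A) = 0.4306/(1+0.4306) ≈ 0.30.

P(A) = 0.30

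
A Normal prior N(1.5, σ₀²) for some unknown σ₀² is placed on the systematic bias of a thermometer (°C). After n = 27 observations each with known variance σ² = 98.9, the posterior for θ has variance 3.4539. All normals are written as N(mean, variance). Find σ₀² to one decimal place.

σ₀² = 60.5

For the Normal–Normal model with known σ², precisions add: τ_n = τ₀ + n/σ².
So 1/σ₀² = 1/3.4539 − 27/98.9 = 0.289528 − 0.273003 = 0.016525.
Hence σ₀² = 1/0.016525 ≈ 60.5.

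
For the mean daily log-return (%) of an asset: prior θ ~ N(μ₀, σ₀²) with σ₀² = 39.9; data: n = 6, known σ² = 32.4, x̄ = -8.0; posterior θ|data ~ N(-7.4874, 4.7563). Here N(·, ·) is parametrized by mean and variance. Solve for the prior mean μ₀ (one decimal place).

With known observation variance, the Normal–Normal posterior has precision τ_n = τ₀ + n/σ² and mean μ_n = (τ₀μ₀ + (n/σ²)x̄)/τ_n.
Here τ₀ = 1/39.9 = 0.025063 and τ_data = 6/32.4 = 0.185185, so τ_n = 0.210248.
Rearranging for μ₀: μ₀ = (μ_n·τ_n − τ_data·x̄)/τ₀ = (-7.4874·0.210248 − 0.185185·-8.0) / 0.025063 = -0.092731/0.025063 ≈ -3.7.

μ₀ = -3.7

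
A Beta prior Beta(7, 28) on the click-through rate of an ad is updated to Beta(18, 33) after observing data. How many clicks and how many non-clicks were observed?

Beta is conjugate to the binomial likelihood: posterior = Beta(a+s, b+f).
So s = 18 − 7 = 11 and f = 33 − 28 = 5.

11 clicks and 5 non-clicks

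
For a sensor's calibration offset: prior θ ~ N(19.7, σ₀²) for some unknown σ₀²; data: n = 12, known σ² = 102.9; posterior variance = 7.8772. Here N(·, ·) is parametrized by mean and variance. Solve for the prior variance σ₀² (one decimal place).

Posterior precision equals prior precision plus data precision: 1/σ_n² = 1/σ₀² + n/σ².
So 1/σ₀² = 1/7.8772 − 12/102.9 = 0.126949 − 0.116618 = 0.010331.
Hence σ₀² = 1/0.010331 ≈ 96.8.

σ₀² = 96.8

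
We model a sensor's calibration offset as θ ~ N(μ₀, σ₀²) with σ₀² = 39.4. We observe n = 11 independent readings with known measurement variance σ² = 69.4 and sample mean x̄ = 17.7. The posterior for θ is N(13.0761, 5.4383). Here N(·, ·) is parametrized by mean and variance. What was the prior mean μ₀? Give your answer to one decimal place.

With known observation variance, the Normal–Normal posterior has precision τ_n = τ₀ + n/σ² and mean μ_n = (τ₀μ₀ + (n/σ²)x̄)/τ_n.
Here τ₀ = 1/39.4 = 0.025381 and τ_data = 11/69.4 = 0.158501, so τ_n = 0.183882.
Rearranging for μ₀: μ₀ = (μ_n·τ_n − τ_data·x̄)/τ₀ = (13.0761·0.183882 − 0.158501·17.7) / 0.025381 = -0.401008/0.025381 ≈ -15.8.

μ₀ = -15.8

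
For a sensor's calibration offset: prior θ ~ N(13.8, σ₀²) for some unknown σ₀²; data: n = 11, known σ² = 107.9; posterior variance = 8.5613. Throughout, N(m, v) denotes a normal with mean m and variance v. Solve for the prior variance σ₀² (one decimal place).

σ₀² = 67.3

For the Normal–Normal model with known σ², precisions add: τ_n = τ₀ + n/σ².
So 1/σ₀² = 1/8.5613 − 11/107.9 = 0.116805 − 0.101946 = 0.014859.
Hence σ₀² = 1/0.014859 ≈ 67.3.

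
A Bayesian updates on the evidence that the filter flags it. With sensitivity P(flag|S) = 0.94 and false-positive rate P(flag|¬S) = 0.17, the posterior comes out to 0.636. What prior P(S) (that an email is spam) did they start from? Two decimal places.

Bayes' rule in odds form gives O(S|E) = O(S)·[P(E|S)/P(E|¬S)], hence O(S) = O(S|E)/LR.
Posterior odds = 0.636/(1−0.636) = 1.7473. LR = 0.94/0.17 = 5.5294.
Prior odds = 1.7473/5.5294 = 0.3160, so P(S) = 0.3160/(1+0.3160) ≈ 0.24.

P(S) = 0.24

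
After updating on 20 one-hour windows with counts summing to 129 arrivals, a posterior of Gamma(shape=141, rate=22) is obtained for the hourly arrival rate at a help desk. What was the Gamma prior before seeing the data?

Gamma–Poisson conjugacy: posterior shape = α + Σxᵢ, posterior rate = β + n.
So α = 141 − 129 = 12 and β = 22 − 20 = 2.

Gamma(shape=12, rate=2)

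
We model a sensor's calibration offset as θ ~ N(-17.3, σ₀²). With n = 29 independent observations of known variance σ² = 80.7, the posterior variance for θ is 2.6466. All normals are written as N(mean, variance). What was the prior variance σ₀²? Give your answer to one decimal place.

Posterior precision equals prior precision plus data precision: 1/σ_n² = 1/σ₀² + n/σ².
So 1/σ₀² = 1/2.6466 − 29/80.7 = 0.377843 − 0.359356 = 0.018487.
Hence σ₀² = 1/0.018487 ≈ 54.1.

σ₀² = 54.1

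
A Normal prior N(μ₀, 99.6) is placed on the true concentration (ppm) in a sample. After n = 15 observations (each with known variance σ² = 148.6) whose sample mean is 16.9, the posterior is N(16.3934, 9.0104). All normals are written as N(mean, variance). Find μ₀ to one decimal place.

μ₀ = 11.3

With known observation variance, the Normal–Normal posterior has precision τ_n = τ₀ + n/σ² and mean μ_n = (τ₀μ₀ + (n/σ²)x̄)/τ_n.
Here τ₀ = 1/99.6 = 0.010040 and τ_data = 15/148.6 = 0.100942, so τ_n = 0.110982.
Rearranging for μ₀: μ₀ = (μ_n·τ_n − τ_data·x̄)/τ₀ = (16.3934·0.110982 − 0.100942·16.9) / 0.010040 = 0.113453/0.010040 ≈ 11.3.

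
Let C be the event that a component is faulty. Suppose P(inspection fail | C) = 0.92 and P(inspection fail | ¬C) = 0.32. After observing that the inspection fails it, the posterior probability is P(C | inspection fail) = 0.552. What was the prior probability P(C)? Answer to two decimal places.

P(C) = 0.30

In odds form, posterior odds = prior odds × likelihood ratio, so prior odds = posterior odds ÷ LR.
Posterior odds = 0.552/(1−0.552) = 1.2321. LR = 0.92/0.32 = 2.8750.
Prior odds = 1.2321/2.8750 = 0.4286, so P(C) = 0.4286/(1+0.4286) ≈ 0.30.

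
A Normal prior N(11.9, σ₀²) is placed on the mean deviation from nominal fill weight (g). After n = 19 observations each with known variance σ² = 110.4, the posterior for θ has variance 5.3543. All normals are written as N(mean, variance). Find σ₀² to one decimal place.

σ₀² = 68.2

Posterior precision equals prior precision plus data precision: 1/σ_n² = 1/σ₀² + n/σ².
So 1/σ₀² = 1/5.3543 − 19/110.4 = 0.186766 − 0.172101 = 0.014665.
Hence σ₀² = 1/0.014665 ≈ 68.2.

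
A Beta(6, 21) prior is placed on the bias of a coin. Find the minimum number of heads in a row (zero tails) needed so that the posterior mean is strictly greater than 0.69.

k = 41

After k heads and 0 tails the posterior is Beta(6+k, 21), with mean (6+k)/(6+21+k).
Set (6+k)/(27+k) > 0.69 and solve: k > (0.69·27 − 6)/(1 − 0.69) = 40.742.
The smallest integer exceeding 40.742 is 41, and checking k=41: (47)/(68) = 0.6912 > 0.69.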